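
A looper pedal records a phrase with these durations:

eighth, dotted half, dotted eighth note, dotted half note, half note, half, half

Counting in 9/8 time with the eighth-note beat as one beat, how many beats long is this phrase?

One eighth-note beat = 2 sixteenth notes.
In sixteenth notes: eighth = 2; dotted half = 12; dotted eighth note = 3; dotted half note = 12; half note = 8; half = 8; half = 8.
Adding: 2 + 12 + 3 + 12 + 8 + 8 + 8 = 53.
53 ÷ 2 = 26.5 beats.

26.5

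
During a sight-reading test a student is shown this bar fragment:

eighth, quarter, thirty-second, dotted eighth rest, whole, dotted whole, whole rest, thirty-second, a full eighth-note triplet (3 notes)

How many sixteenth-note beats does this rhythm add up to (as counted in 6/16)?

One sixteenth-note beat = 2 thirty-second notes.
Express everything in thirty-second notes: eighth = 4; quarter = 8; thirty-second = 1; dotted eighth rest = 6; whole = 32; dotted whole = 48; whole rest = 32; thirty-second = 1; a full eighth-note triplet (3 notes) (three triplet eighths span one quarter) = 8.
Adding: 4 + 8 + 1 + 6 + 32 + 48 + 32 + 1 + 8 = 140.
140 ÷ 2 = 70 beats.

70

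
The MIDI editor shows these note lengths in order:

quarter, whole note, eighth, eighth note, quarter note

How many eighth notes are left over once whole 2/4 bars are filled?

2

One bar of 2/4 = 4 eighth notes.
Working in eighth notes: quarter = 2; whole note = 8; eighth = 1; eighth note = 1; quarter note = 2.
Altogether 2 + 8 + 1 + 1 + 2 = 14.
14 ÷ 4 = 3 complete bars with 2 eighth notes remaining.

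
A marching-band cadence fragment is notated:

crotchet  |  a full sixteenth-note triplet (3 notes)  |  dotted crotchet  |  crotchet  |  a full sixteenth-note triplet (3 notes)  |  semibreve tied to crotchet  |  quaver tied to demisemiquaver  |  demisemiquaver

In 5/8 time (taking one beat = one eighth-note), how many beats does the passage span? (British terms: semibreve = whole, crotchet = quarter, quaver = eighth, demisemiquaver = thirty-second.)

One eighth-note beat = 4 thirty-second notes.
Working in thirty-second notes: crotchet = 8; a full sixteenth-note triplet (3 notes) (three triplet sixteenths span one eighth) = 4; dotted crotchet = 12; crotchet = 8; a full sixteenth-note triplet (3 notes) (three triplet sixteenths span one eighth) = 4; semibreve tied to crotchet (semibreve + crotchet) = 40; quaver tied to demisemiquaver (quaver + demisemiquaver) = 5; demisemiquaver = 1.
Sum: 8 + 4 + 12 + 8 + 4 + 40 + 5 + 1 = 82.
82 ÷ 4 = 20.5 beats.

20.5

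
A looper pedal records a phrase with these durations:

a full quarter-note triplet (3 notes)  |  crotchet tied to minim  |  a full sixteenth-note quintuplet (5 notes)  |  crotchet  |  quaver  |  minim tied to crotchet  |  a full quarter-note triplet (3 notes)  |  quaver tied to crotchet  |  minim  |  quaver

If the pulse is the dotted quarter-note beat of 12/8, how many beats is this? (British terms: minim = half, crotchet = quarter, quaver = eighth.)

One dotted quarter-note beat = 3 eighth notes.
Working in eighth notes: a full quarter-note triplet (3 notes) (three triplet quarters span one half) = 4; crotchet tied to minim (crotchet + minim) = 6; a full sixteenth-note quintuplet (5 notes) (five quintuplet sixteenths span one quarter) = 2; crotchet = 2; quaver = 1; minim tied to crotchet (minim + crotchet) = 6; a full quarter-note triplet (3 notes) (three triplet quarters span one half) = 4; quaver tied to crotchet (quaver + crotchet) = 3; minim = 4; quaver = 1.
Adding: 4 + 6 + 2 + 2 + 1 + 6 + 4 + 3 + 4 + 1 = 33.
33 ÷ 3 = 11 beats.

11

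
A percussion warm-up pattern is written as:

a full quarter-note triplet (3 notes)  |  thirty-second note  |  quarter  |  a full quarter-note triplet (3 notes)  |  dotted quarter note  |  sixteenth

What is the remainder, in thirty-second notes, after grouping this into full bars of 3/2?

One bar of 3/2 = 48 thirty-second notes.
Each duration in thirty-second notes: a full quarter-note triplet (3 notes) (three triplet quarters span one half) = 16; thirty-second note = 1; quarter = 8; a full quarter-note triplet (3 notes) (three triplet quarters span one half) = 16; dotted quarter note = 12; sixteenth = 2.
Total: 16 + 1 + 8 + 16 + 12 + 2 = 55.
55 ÷ 48 = 1 complete bar with 7 thirty-second notes remaining.

7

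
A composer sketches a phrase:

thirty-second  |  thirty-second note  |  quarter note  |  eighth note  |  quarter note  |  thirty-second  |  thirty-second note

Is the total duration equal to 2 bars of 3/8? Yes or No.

One bar of 3/8 = 12 thirty-second notes, so 2 bars = 24.
Convert each value to thirty-second notes: thirty-second = 1; thirty-second note = 1; quarter note = 8; eighth note = 4; quarter note = 8; thirty-second = 1; thirty-second note = 1.
Adding: 1 + 1 + 8 + 4 + 8 + 1 + 1 = 24.
24 equals 24, so the answer is Yes.

Yes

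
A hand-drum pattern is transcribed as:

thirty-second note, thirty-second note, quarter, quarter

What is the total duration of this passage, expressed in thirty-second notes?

18

Working in thirty-second notes: thirty-second note = 1; thirty-second note = 1; quarter = 8; quarter = 8.
Altogether 1 + 1 + 8 + 8 = 18 thirty-second notes.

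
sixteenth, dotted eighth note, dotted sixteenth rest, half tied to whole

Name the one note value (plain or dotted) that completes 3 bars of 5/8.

thirty-second note

3 bars of 5/8 = 60 thirty-second notes.
Express everything in thirty-second notes: sixteenth = 2; dotted eighth note = 6; dotted sixteenth rest = 3; half tied to whole (half + whole) = 48.
Altogether 2 + 6 + 3 + 48 = 59.
Remaining: 60 − 59 = 1 thirty-second note, which is a thirty-second note.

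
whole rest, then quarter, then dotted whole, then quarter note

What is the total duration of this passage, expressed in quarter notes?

In quarter notes: whole rest = 4; quarter = 1; dotted whole = 6; quarter note = 1.
Altogether 4 + 1 + 6 + 1 = 12 quarter notes.

12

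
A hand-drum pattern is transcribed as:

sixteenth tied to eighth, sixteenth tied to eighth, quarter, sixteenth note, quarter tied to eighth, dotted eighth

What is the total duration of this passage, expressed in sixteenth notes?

In sixteenth notes: sixteenth tied to eighth (sixteenth + eighth) = 3; sixteenth tied to eighth (sixteenth + eighth) = 3; quarter = 4; sixteenth note = 1; quarter tied to eighth (quarter + eighth) = 6; dotted eighth = 3.
Adding: 3 + 3 + 4 + 1 + 6 + 3 = 20 sixteenth notes.

20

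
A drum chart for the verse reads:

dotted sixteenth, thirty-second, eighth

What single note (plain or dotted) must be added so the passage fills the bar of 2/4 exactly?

The bar of 2/4 = 16 thirty-second notes.
Each duration in thirty-second notes: dotted sixteenth = 3; thirty-second = 1; eighth = 4.
Total: 3 + 1 + 4 = 8.
Remaining: 16 − 8 = 8 thirty-second notes, which is a quarter note.

quarter note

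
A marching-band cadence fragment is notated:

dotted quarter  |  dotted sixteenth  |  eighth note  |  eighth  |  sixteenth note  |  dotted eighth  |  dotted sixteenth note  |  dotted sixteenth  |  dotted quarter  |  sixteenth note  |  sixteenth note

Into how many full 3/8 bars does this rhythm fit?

4

One bar of 3/8 = 12 thirty-second notes.
Working in thirty-second notes: dotted quarter = 12; dotted sixteenth = 3; eighth note = 4; eighth = 4; sixteenth note = 2; dotted eighth = 6; dotted sixteenth note = 3; dotted sixteenth = 3; dotted quarter = 12; sixteenth note = 2; sixteenth note = 2.
Adding: 12 + 3 + 4 + 4 + 2 + 6 + 3 + 3 + 12 + 2 + 2 = 53.
53 ÷ 12 = 4 complete bars with 5 left over.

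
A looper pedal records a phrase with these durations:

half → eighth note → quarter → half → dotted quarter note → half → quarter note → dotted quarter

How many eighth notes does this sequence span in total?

23

Each duration in eighth notes: half = 4; eighth note = 1; quarter = 2; half = 4; dotted quarter note = 3; half = 4; quarter note = 2; dotted quarter = 3.
Adding: 4 + 1 + 2 + 4 + 3 + 4 + 2 + 3 = 23 eighth notes.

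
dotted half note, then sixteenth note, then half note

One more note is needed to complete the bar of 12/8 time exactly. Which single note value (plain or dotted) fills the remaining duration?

The bar of 12/8 = 24 sixteenth notes.
Each duration in sixteenth notes: dotted half note = 12; sixteenth note = 1; half note = 8.
Total: 12 + 1 + 8 = 21.
Remaining: 24 − 21 = 3 sixteenth notes, which is a dotted eighth note.

dotted eighth note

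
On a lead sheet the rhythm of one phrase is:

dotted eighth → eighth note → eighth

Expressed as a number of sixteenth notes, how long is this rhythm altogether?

7

Convert each value to sixteenth notes: dotted eighth = 3; eighth note = 2; eighth = 2.
Total: 3 + 2 + 2 = 7 sixteenth notes.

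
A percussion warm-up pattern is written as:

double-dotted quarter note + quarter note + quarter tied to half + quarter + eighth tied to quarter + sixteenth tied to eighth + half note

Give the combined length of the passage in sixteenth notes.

Express everything in sixteenth notes: double-dotted quarter note = 7; quarter note = 4; quarter tied to half (quarter + half) = 12; quarter = 4; eighth tied to quarter (eighth + quarter) = 6; sixteenth tied to eighth (sixteenth + eighth) = 3; half note = 8.
Total: 7 + 4 + 12 + 4 + 6 + 3 + 8 = 44 sixteenth notes.

44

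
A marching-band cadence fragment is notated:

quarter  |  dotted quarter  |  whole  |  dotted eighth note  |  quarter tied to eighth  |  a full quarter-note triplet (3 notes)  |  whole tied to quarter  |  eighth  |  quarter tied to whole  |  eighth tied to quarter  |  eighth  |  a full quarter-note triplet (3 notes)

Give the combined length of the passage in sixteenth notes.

Convert each value to sixteenth notes: quarter = 4; dotted quarter = 6; whole = 16; dotted eighth note = 3; quarter tied to eighth (quarter + eighth) = 6; a full quarter-note triplet (3 notes) (three triplet quarters span one half) = 8; whole tied to quarter (whole + quarter) = 20; eighth = 2; quarter tied to whole (quarter + whole) = 20; eighth tied to quarter (eighth + quarter) = 6; eighth = 2; a full quarter-note triplet (3 notes) (three triplet quarters span one half) = 8.
Total: 4 + 6 + 16 + 3 + 6 + 8 + 20 + 2 + 20 + 6 + 2 + 8 = 101 sixteenth notes.

101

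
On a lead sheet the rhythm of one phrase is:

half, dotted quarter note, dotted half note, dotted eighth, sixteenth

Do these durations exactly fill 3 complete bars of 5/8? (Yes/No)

One bar of 5/8 = 10 sixteenth notes, so 3 bars = 30.
Convert each value to sixteenth notes: half = 8; dotted quarter note = 6; dotted half note = 12; dotted eighth = 3; sixteenth = 1.
Total: 8 + 6 + 12 + 3 + 1 = 30.
30 equals 30, so the answer is Yes.

Yes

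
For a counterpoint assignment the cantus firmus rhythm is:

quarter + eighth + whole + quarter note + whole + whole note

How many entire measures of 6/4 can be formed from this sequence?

2

One bar of 6/4 = 12 eighth notes.
Working in eighth notes: quarter = 2; eighth = 1; whole = 8; quarter note = 2; whole = 8; whole note = 8.
Altogether 2 + 1 + 8 + 2 + 8 + 8 = 29.
29 ÷ 12 = 2 complete bars with 5 left over.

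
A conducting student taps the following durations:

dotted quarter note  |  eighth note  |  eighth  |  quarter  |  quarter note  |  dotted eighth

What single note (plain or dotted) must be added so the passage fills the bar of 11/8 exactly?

sixteenth note

The bar of 11/8 = 22 sixteenth notes.
In sixteenth notes: dotted quarter note = 6; eighth note = 2; eighth = 2; quarter = 4; quarter note = 4; dotted eighth = 3.
Adding: 6 + 2 + 2 + 4 + 4 + 3 = 21.
Remaining: 22 − 21 = 1 sixteenth note, which is a sixteenth note.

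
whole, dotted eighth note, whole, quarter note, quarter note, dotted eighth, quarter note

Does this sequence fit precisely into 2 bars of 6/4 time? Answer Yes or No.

No

One bar of 6/4 = 24 sixteenth notes, so 2 bars = 48.
Each duration in sixteenth notes: whole = 16; dotted eighth note = 3; whole = 16; quarter note = 4; quarter note = 4; dotted eighth = 3; quarter note = 4.
Sum: 16 + 3 + 16 + 4 + 4 + 3 + 4 = 50.
50 exceeds 48, so the answer is No.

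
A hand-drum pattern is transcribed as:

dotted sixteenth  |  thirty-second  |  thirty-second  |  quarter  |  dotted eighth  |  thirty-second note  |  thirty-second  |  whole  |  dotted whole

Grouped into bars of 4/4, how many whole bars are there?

3

One bar of 4/4 = 32 thirty-second notes.
Each duration in thirty-second notes: dotted sixteenth = 3; thirty-second = 1; thirty-second = 1; quarter = 8; dotted eighth = 6; thirty-second note = 1; thirty-second = 1; whole = 32; dotted whole = 48.
Total: 3 + 1 + 1 + 8 + 6 + 1 + 1 + 32 + 48 = 101.
101 ÷ 32 = 3 complete bars with 5 left over.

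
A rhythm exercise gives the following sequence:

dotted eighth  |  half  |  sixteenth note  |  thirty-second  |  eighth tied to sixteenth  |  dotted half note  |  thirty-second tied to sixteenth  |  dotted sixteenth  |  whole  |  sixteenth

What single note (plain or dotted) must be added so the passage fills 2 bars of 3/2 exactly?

thirty-second note

2 bars of 3/2 = 96 thirty-second notes.
Convert each value to thirty-second notes: dotted eighth = 6; half = 16; sixteenth note = 2; thirty-second = 1; eighth tied to sixteenth (eighth + sixteenth) = 6; dotted half note = 24; thirty-second tied to sixteenth (thirty-second + sixteenth) = 3; dotted sixteenth = 3; whole = 32; sixteenth = 2.
Sum: 6 + 16 + 2 + 1 + 6 + 24 + 3 + 3 + 32 + 2 = 95.
Remaining: 96 − 95 = 1 thirty-second note, which is a thirty-second note.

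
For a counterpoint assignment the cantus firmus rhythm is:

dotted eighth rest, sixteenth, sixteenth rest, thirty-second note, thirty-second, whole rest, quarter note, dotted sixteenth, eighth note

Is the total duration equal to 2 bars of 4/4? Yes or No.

No

One bar of 4/4 = 32 thirty-second notes, so 2 bars = 64.
Convert each value to thirty-second notes: dotted eighth rest = 6; sixteenth = 2; sixteenth rest = 2; thirty-second note = 1; thirty-second = 1; whole rest = 32; quarter note = 8; dotted sixteenth = 3; eighth note = 4.
Altogether 6 + 2 + 2 + 1 + 1 + 32 + 8 + 3 + 4 = 59.
59 falls short of 64, so the answer is No.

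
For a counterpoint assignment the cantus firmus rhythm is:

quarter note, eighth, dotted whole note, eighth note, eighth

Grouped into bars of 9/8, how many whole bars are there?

1

One bar of 9/8 = 9 eighth notes.
Working in eighth notes: quarter note = 2; eighth = 1; dotted whole note = 12; eighth note = 1; eighth = 1.
Total: 2 + 1 + 12 + 1 + 1 = 17.
17 ÷ 9 = 1 complete bar with 8 left over.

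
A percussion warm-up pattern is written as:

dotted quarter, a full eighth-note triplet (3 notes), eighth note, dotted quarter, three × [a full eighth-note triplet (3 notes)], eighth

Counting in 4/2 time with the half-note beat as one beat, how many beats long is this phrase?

One half-note beat = 4 eighth notes.
In eighth notes: dotted quarter = 3; a full eighth-note triplet (3 notes) (three triplet eighths span one quarter) = 2; eighth note = 1; dotted quarter = 3; a full eighth-note triplet (3 notes) (three triplet eighths span one quarter) = 2; a full eighth-note triplet (3 notes) (three triplet eighths span one quarter) = 2; a full eighth-note triplet (3 notes) (three triplet eighths span one quarter) = 2; eighth = 1.
Adding: 3 + 2 + 1 + 3 + 2 + 2 + 2 + 1 = 16.
16 ÷ 4 = 4 beats.

4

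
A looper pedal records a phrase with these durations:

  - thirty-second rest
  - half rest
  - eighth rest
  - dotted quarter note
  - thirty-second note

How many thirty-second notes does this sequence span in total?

Each duration in thirty-second notes: thirty-second rest = 1; half rest = 16; eighth rest = 4; dotted quarter note = 12; thirty-second note = 1.
Total: 1 + 16 + 4 + 12 + 1 = 34 thirty-second notes.

34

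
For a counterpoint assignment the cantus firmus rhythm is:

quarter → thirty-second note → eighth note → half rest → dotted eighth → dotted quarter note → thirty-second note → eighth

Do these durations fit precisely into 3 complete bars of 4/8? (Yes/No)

No

One bar of 4/8 = 16 thirty-second notes, so 3 bars = 48.
In thirty-second notes: quarter = 8; thirty-second note = 1; eighth note = 4; half rest = 16; dotted eighth = 6; dotted quarter note = 12; thirty-second note = 1; eighth = 4.
Sum: 8 + 1 + 4 + 16 + 6 + 12 + 1 + 4 = 52.
52 exceeds 48, so the answer is No.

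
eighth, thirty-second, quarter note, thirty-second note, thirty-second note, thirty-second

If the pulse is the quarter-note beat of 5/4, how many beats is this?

2

One quarter-note beat = 8 thirty-second notes.
Convert each value to thirty-second notes: eighth = 4; thirty-second = 1; quarter note = 8; thirty-second note = 1; thirty-second note = 1; thirty-second = 1.
Altogether 4 + 1 + 8 + 1 + 1 + 1 = 16.
16 ÷ 8 = 2 beats.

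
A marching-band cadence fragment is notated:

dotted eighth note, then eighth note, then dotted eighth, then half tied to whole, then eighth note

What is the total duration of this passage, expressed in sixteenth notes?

34

Express everything in sixteenth notes: dotted eighth note = 3; eighth note = 2; dotted eighth = 3; half tied to whole (half + whole) = 24; eighth note = 2.
Total: 3 + 2 + 3 + 24 + 2 = 34 sixteenth notes.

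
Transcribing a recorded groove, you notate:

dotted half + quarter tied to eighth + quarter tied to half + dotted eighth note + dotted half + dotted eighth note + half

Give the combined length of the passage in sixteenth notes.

Each duration in sixteenth notes: dotted half = 12; quarter tied to eighth (quarter + eighth) = 6; quarter tied to half (quarter + half) = 12; dotted eighth note = 3; dotted half = 12; dotted eighth note = 3; half = 8.
Total: 12 + 6 + 12 + 3 + 12 + 3 + 8 = 56 sixteenth notes.

56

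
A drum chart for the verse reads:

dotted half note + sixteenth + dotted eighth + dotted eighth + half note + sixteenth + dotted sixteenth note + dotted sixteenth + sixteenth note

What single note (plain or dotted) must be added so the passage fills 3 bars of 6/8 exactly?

quarter note

3 bars of 6/8 = 72 thirty-second notes.
Express everything in thirty-second notes: dotted half note = 24; sixteenth = 2; dotted eighth = 6; dotted eighth = 6; half note = 16; sixteenth = 2; dotted sixteenth note = 3; dotted sixteenth = 3; sixteenth note = 2.
Altogether 24 + 2 + 6 + 6 + 16 + 2 + 3 + 3 + 2 = 64.
Remaining: 72 − 64 = 8 thirty-second notes, which is a quarter note.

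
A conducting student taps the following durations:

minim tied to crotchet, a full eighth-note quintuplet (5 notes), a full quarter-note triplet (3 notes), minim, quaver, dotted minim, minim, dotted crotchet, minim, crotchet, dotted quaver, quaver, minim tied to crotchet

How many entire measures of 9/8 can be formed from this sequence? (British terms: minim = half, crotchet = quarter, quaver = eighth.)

5

One bar of 9/8 = 18 sixteenth notes.
Working in sixteenth notes: minim tied to crotchet (minim + crotchet) = 12; a full eighth-note quintuplet (5 notes) (five quintuplet eighths span one half) = 8; a full quarter-note triplet (3 notes) (three triplet quarters span one half) = 8; minim = 8; quaver = 2; dotted minim = 12; minim = 8; dotted crotchet = 6; minim = 8; crotchet = 4; dotted quaver = 3; quaver = 2; minim tied to crotchet (minim + crotchet) = 12.
Adding: 12 + 8 + 8 + 8 + 2 + 12 + 8 + 6 + 8 + 4 + 3 + 2 + 12 = 93.
93 ÷ 18 = 5 complete bars with 3 left over.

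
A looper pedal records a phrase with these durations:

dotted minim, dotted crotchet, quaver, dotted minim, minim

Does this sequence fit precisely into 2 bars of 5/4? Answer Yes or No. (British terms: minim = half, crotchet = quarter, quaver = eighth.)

Yes

One bar of 5/4 = 10 eighth notes, so 2 bars = 20.
Convert each value to eighth notes: dotted minim = 6; dotted crotchet = 3; quaver = 1; dotted minim = 6; minim = 4.
Altogether 6 + 3 + 1 + 6 + 4 = 20.
20 equals 20, so the answer is Yes.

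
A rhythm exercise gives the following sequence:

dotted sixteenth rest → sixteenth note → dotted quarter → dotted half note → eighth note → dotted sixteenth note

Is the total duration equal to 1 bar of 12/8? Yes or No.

Yes

One bar of 12/8 = 48 thirty-second notes.
Express everything in thirty-second notes: dotted sixteenth rest = 3; sixteenth note = 2; dotted quarter = 12; dotted half note = 24; eighth note = 4; dotted sixteenth note = 3.
Adding: 3 + 2 + 12 + 24 + 4 + 3 = 48.
48 equals 48, so the answer is Yes.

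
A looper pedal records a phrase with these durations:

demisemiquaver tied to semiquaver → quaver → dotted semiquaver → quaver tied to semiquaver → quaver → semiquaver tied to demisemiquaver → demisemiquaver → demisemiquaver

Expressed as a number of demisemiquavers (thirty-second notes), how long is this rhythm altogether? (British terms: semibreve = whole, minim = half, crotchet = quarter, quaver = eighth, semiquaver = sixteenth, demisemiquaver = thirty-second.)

Working in thirty-second notes: demisemiquaver tied to semiquaver (demisemiquaver + semiquaver) = 3; quaver = 4; dotted semiquaver = 3; quaver tied to semiquaver (quaver + semiquaver) = 6; quaver = 4; semiquaver tied to demisemiquaver (semiquaver + demisemiquaver) = 3; demisemiquaver = 1; demisemiquaver = 1.
Total: 3 + 4 + 3 + 6 + 4 + 3 + 1 + 1 = 25 thirty-second notes.

25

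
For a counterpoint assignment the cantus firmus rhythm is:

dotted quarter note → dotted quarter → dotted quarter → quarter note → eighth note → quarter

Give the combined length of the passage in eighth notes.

Convert each value to eighth notes: dotted quarter note = 3; dotted quarter = 3; dotted quarter = 3; quarter note = 2; eighth note = 1; quarter = 2.
Sum: 3 + 3 + 3 + 2 + 1 + 2 = 14 eighth notes.

14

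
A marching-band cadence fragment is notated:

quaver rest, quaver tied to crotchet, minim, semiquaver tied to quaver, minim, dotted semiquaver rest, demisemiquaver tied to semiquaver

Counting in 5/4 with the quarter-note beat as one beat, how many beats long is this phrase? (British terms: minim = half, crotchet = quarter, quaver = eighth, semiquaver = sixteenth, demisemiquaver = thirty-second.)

7.5

One quarter-note beat = 8 thirty-second notes.
Working in thirty-second notes: quaver rest = 4; quaver tied to crotchet (quaver + crotchet) = 12; minim = 16; semiquaver tied to quaver (semiquaver + quaver) = 6; minim = 16; dotted semiquaver rest = 3; demisemiquaver tied to semiquaver (demisemiquaver + semiquaver) = 3.
Altogether 4 + 12 + 16 + 6 + 16 + 3 + 3 = 60.
60 ÷ 8 = 7.5 beats.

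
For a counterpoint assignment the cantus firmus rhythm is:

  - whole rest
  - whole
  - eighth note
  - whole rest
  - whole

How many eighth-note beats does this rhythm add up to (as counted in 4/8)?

33

One eighth-note beat = 2 sixteenth notes.
In sixteenth notes: whole rest = 16; whole = 16; eighth note = 2; whole rest = 16; whole = 16.
Total: 16 + 16 + 2 + 16 + 16 = 66.
66 ÷ 2 = 33 beats.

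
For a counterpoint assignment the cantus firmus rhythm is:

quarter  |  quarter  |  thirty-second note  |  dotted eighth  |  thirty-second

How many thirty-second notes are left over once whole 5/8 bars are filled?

One bar of 5/8 = 20 thirty-second notes.
In thirty-second notes: quarter = 8; quarter = 8; thirty-second note = 1; dotted eighth = 6; thirty-second = 1.
Total: 8 + 8 + 1 + 6 + 1 = 24.
24 ÷ 20 = 1 complete bar with 4 thirty-second notes remaining.

4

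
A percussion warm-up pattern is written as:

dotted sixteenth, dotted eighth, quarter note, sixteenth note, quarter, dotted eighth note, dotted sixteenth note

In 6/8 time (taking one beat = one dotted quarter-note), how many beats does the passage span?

3

One dotted quarter-note beat = 12 thirty-second notes.
In thirty-second notes: dotted sixteenth = 3; dotted eighth = 6; quarter note = 8; sixteenth note = 2; quarter = 8; dotted eighth note = 6; dotted sixteenth note = 3.
Sum: 3 + 6 + 8 + 2 + 8 + 6 + 3 = 36.
36 ÷ 12 = 3 beats.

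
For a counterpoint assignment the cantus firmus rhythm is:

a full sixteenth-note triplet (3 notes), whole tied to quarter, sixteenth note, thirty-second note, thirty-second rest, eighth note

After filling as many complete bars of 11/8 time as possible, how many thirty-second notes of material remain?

One bar of 11/8 = 44 thirty-second notes.
Each duration in thirty-second notes: a full sixteenth-note triplet (3 notes) (three triplet sixteenths span one eighth) = 4; whole tied to quarter (whole + quarter) = 40; sixteenth note = 2; thirty-second note = 1; thirty-second rest = 1; eighth note = 4.
Total: 4 + 40 + 2 + 1 + 1 + 4 = 52.
52 ÷ 44 = 1 complete bar with 8 thirty-second notes remaining.

8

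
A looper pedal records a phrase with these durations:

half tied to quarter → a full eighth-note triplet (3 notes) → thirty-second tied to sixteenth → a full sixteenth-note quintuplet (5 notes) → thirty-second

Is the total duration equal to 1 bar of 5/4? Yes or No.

No

One bar of 5/4 = 40 thirty-second notes.
Express everything in thirty-second notes: half tied to quarter (half + quarter) = 24; a full eighth-note triplet (3 notes) (three triplet eighths span one quarter) = 8; thirty-second tied to sixteenth (thirty-second + sixteenth) = 3; a full sixteenth-note quintuplet (5 notes) (five quintuplet sixteenths span one quarter) = 8; thirty-second = 1.
Altogether 24 + 8 + 3 + 8 + 1 = 44.
44 exceeds 40, so the answer is No.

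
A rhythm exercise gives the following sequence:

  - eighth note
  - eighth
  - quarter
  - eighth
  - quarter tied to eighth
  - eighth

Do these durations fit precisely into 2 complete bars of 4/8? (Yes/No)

One bar of 4/8 = 4 eighth notes, so 2 bars = 8.
Working in eighth notes: eighth note = 1; eighth = 1; quarter = 2; eighth = 1; quarter tied to eighth (quarter + eighth) = 3; eighth = 1.
Altogether 1 + 1 + 2 + 1 + 3 + 1 = 9.
9 exceeds 8, so the answer is No.

No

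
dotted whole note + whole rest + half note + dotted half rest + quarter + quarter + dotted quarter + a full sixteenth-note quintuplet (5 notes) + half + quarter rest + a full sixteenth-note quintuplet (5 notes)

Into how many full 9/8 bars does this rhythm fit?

5

One bar of 9/8 = 9 eighth notes.
Express everything in eighth notes: dotted whole note = 12; whole rest = 8; half note = 4; dotted half rest = 6; quarter = 2; quarter = 2; dotted quarter = 3; a full sixteenth-note quintuplet (5 notes) (five quintuplet sixteenths span one quarter) = 2; half = 4; quarter rest = 2; a full sixteenth-note quintuplet (5 notes) (five quintuplet sixteenths span one quarter) = 2.
Sum: 12 + 8 + 4 + 6 + 2 + 2 + 3 + 2 + 4 + 2 + 2 = 47.
47 ÷ 9 = 5 complete bars with 2 left over.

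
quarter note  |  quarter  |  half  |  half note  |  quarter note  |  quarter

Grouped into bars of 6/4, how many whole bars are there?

1

One bar of 6/4 = 6 quarter notes.
Convert each value to quarter notes: quarter note = 1; quarter = 1; half = 2; half note = 2; quarter note = 1; quarter = 1.
Sum: 1 + 1 + 2 + 2 + 1 + 1 = 8.
8 ÷ 6 = 1 complete bar with 2 left over.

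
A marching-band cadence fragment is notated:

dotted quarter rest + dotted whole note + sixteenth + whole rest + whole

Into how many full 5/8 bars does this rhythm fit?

6

One bar of 5/8 = 10 sixteenth notes.
In sixteenth notes: dotted quarter rest = 6; dotted whole note = 24; sixteenth = 1; whole rest = 16; whole = 16.
Sum: 6 + 24 + 1 + 16 + 16 = 63.
63 ÷ 10 = 6 complete bars with 3 left over.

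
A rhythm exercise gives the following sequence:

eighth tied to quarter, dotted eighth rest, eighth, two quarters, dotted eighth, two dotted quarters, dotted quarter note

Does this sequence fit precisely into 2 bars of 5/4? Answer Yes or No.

One bar of 5/4 = 20 sixteenth notes, so 2 bars = 40.
Each duration in sixteenth notes: eighth tied to quarter (eighth + quarter) = 6; dotted eighth rest = 3; eighth = 2; quarter = 4; quarter = 4; dotted eighth = 3; dotted quarter = 6; dotted quarter = 6; dotted quarter note = 6.
Total: 6 + 3 + 2 + 4 + 4 + 3 + 6 + 6 + 6 = 40.
40 equals 40, so the answer is Yes.

Yes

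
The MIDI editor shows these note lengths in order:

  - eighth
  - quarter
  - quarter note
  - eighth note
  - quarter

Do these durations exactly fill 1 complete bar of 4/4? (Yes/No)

One bar of 4/4 = 8 eighth notes.
Working in eighth notes: eighth = 1; quarter = 2; quarter note = 2; eighth note = 1; quarter = 2.
Total: 1 + 2 + 2 + 1 + 2 = 8.
8 equals 8, so the answer is Yes.

Yes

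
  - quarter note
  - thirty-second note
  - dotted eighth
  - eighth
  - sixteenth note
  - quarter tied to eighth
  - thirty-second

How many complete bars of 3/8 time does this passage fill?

2

One bar of 3/8 = 12 thirty-second notes.
Working in thirty-second notes: quarter note = 8; thirty-second note = 1; dotted eighth = 6; eighth = 4; sixteenth note = 2; quarter tied to eighth (quarter + eighth) = 12; thirty-second = 1.
Adding: 8 + 1 + 6 + 4 + 2 + 12 + 1 = 34.
34 ÷ 12 = 2 complete bars with 10 left over.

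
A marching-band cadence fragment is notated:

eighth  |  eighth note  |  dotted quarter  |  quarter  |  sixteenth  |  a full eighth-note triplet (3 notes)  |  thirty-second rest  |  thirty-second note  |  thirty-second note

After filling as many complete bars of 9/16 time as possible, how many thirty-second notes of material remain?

5

One bar of 9/16 = 18 thirty-second notes.
Express everything in thirty-second notes: eighth = 4; eighth note = 4; dotted quarter = 12; quarter = 8; sixteenth = 2; a full eighth-note triplet (3 notes) (three triplet eighths span one quarter) = 8; thirty-second rest = 1; thirty-second note = 1; thirty-second note = 1.
Total: 4 + 4 + 12 + 8 + 2 + 8 + 1 + 1 + 1 = 41.
41 ÷ 18 = 2 complete bars with 5 thirty-second notes remaining.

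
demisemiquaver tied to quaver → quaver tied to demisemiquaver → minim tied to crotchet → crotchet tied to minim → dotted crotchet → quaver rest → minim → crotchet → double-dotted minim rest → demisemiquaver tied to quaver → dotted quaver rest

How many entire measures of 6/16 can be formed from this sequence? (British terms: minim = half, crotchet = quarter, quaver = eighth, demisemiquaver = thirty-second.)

11

One bar of 6/16 = 12 thirty-second notes.
Convert each value to thirty-second notes: demisemiquaver tied to quaver (demisemiquaver + quaver) = 5; quaver tied to demisemiquaver (quaver + demisemiquaver) = 5; minim tied to crotchet (minim + crotchet) = 24; crotchet tied to minim (crotchet + minim) = 24; dotted crotchet = 12; quaver rest = 4; minim = 16; crotchet = 8; double-dotted minim rest = 28; demisemiquaver tied to quaver (demisemiquaver + quaver) = 5; dotted quaver rest = 6.
Altogether 5 + 5 + 24 + 24 + 12 + 4 + 16 + 8 + 28 + 5 + 6 = 137.
137 ÷ 12 = 11 complete bars with 5 left over.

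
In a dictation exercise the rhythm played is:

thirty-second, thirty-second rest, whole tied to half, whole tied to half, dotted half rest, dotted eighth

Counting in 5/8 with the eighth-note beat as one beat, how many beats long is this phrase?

One eighth-note beat = 4 thirty-second notes.
Working in thirty-second notes: thirty-second = 1; thirty-second rest = 1; whole tied to half (whole + half) = 48; whole tied to half (whole + half) = 48; dotted half rest = 24; dotted eighth = 6.
Total: 1 + 1 + 48 + 48 + 24 + 6 = 128.
128 ÷ 4 = 32 beats.

32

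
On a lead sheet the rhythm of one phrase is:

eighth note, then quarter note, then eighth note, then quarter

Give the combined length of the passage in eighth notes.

Express everything in eighth notes: eighth note = 1; quarter note = 2; eighth note = 1; quarter = 2.
Adding: 1 + 2 + 1 + 2 = 6 eighth notes.

6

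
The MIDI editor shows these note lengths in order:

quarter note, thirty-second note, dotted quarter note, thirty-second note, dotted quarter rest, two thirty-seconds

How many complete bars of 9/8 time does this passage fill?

One bar of 9/8 = 36 thirty-second notes.
Convert each value to thirty-second notes: quarter note = 8; thirty-second note = 1; dotted quarter note = 12; thirty-second note = 1; dotted quarter rest = 12; thirty-second = 1; thirty-second = 1.
Altogether 8 + 1 + 12 + 1 + 12 + 1 + 1 = 36.
36 ÷ 36 = 1 complete bar with 0 left over.

1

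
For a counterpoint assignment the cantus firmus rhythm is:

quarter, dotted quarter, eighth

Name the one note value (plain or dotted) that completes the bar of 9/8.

dotted quarter note

The bar of 9/8 = 9 eighth notes.
Express everything in eighth notes: quarter = 2; dotted quarter = 3; eighth = 1.
Adding: 2 + 3 + 1 = 6.
Remaining: 9 − 6 = 3 eighth notes, which is a dotted quarter note.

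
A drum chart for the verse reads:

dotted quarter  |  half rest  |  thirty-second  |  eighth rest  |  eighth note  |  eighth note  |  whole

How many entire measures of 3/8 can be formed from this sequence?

One bar of 3/8 = 12 thirty-second notes.
Express everything in thirty-second notes: dotted quarter = 12; half rest = 16; thirty-second = 1; eighth rest = 4; eighth note = 4; eighth note = 4; whole = 32.
Total: 12 + 16 + 1 + 4 + 4 + 4 + 32 = 73.
73 ÷ 12 = 6 complete bars with 1 left over.

6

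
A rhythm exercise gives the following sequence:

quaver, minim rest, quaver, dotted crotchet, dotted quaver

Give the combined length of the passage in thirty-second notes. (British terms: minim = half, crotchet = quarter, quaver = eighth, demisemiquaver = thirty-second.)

42

Each duration in thirty-second notes: quaver = 4; minim rest = 16; quaver = 4; dotted crotchet = 12; dotted quaver = 6.
Altogether 4 + 16 + 4 + 12 + 6 = 42 thirty-second notes.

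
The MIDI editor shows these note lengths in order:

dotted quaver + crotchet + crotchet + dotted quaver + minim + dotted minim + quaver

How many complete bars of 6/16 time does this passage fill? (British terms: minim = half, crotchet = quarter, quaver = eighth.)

6

One bar of 6/16 = 6 sixteenth notes.
Express everything in sixteenth notes: dotted quaver = 3; crotchet = 4; crotchet = 4; dotted quaver = 3; minim = 8; dotted minim = 12; quaver = 2.
Adding: 3 + 4 + 4 + 3 + 8 + 12 + 2 = 36.
36 ÷ 6 = 6 complete bars with 0 left over.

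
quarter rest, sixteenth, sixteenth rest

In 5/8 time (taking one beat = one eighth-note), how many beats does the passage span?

One eighth-note beat = 2 sixteenth notes.
Express everything in sixteenth notes: quarter rest = 4; sixteenth = 1; sixteenth rest = 1.
Adding: 4 + 1 + 1 = 6.
6 ÷ 2 = 3 beats.

3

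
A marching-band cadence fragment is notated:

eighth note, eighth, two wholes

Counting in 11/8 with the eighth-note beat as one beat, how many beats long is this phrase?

One eighth-note beat = 2 sixteenth notes.
Each duration in sixteenth notes: eighth note = 2; eighth = 2; whole = 16; whole = 16.
Adding: 2 + 2 + 16 + 16 = 36.
36 ÷ 2 = 18 beats.

18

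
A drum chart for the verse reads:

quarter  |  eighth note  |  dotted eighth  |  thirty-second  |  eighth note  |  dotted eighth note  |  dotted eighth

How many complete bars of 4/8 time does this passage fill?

One bar of 4/8 = 16 thirty-second notes.
Each duration in thirty-second notes: quarter = 8; eighth note = 4; dotted eighth = 6; thirty-second = 1; eighth note = 4; dotted eighth note = 6; dotted eighth = 6.
Adding: 8 + 4 + 6 + 1 + 4 + 6 + 6 = 35.
35 ÷ 16 = 2 complete bars with 3 left over.

2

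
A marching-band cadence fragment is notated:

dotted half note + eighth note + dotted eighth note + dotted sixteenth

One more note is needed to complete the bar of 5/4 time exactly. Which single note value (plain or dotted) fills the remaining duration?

The bar of 5/4 = 40 thirty-second notes.
Working in thirty-second notes: dotted half note = 24; eighth note = 4; dotted eighth note = 6; dotted sixteenth = 3.
Adding: 24 + 4 + 6 + 3 = 37.
Remaining: 40 − 37 = 3 thirty-second notes, which is a dotted sixteenth note.

dotted sixteenth note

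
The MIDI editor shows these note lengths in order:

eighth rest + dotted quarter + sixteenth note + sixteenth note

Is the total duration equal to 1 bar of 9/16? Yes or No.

No

One bar of 9/16 = 9 sixteenth notes.
Working in sixteenth notes: eighth rest = 2; dotted quarter = 6; sixteenth note = 1; sixteenth note = 1.
Altogether 2 + 6 + 1 + 1 = 10.
10 exceeds 9, so the answer is No.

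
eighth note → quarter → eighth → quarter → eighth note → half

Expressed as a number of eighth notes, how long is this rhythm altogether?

11

Working in eighth notes: eighth note = 1; quarter = 2; eighth = 1; quarter = 2; eighth note = 1; half = 4.
Altogether 1 + 2 + 1 + 2 + 1 + 4 = 11 eighth notes.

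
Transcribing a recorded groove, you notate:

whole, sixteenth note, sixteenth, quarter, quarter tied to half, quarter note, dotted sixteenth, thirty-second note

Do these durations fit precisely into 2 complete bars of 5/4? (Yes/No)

Yes

One bar of 5/4 = 40 thirty-second notes, so 2 bars = 80.
Convert each value to thirty-second notes: whole = 32; sixteenth note = 2; sixteenth = 2; quarter = 8; quarter tied to half (quarter + half) = 24; quarter note = 8; dotted sixteenth = 3; thirty-second note = 1.
Total: 32 + 2 + 2 + 8 + 24 + 8 + 3 + 1 = 80.
80 equals 80, so the answer is Yes.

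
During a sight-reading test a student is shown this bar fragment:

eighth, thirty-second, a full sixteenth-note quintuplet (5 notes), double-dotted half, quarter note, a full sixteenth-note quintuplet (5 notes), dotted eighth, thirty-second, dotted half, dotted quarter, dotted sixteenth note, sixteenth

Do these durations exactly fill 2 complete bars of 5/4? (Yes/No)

No

One bar of 5/4 = 40 thirty-second notes, so 2 bars = 80.
Working in thirty-second notes: eighth = 4; thirty-second = 1; a full sixteenth-note quintuplet (5 notes) (five quintuplet sixteenths span one quarter) = 8; double-dotted half = 28; quarter note = 8; a full sixteenth-note quintuplet (5 notes) (five quintuplet sixteenths span one quarter) = 8; dotted eighth = 6; thirty-second = 1; dotted half = 24; dotted quarter = 12; dotted sixteenth note = 3; sixteenth = 2.
Total: 4 + 1 + 8 + 28 + 8 + 8 + 6 + 1 + 24 + 12 + 3 + 2 = 105.
105 exceeds 80, so the answer is No.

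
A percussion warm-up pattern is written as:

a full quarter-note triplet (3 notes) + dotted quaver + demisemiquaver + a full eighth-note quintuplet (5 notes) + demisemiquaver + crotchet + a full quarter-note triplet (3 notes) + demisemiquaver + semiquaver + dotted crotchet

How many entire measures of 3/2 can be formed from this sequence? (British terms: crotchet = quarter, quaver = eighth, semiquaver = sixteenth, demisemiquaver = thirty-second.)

1

One bar of 3/2 = 48 thirty-second notes.
Convert each value to thirty-second notes: a full quarter-note triplet (3 notes) (three triplet quarters span one half) = 16; dotted quaver = 6; demisemiquaver = 1; a full eighth-note quintuplet (5 notes) (five quintuplet eighths span one half) = 16; demisemiquaver = 1; crotchet = 8; a full quarter-note triplet (3 notes) (three triplet quarters span one half) = 16; demisemiquaver = 1; semiquaver = 2; dotted crotchet = 12.
Altogether 16 + 6 + 1 + 16 + 1 + 8 + 16 + 1 + 2 + 12 = 79.
79 ÷ 48 = 1 complete bar with 31 left over.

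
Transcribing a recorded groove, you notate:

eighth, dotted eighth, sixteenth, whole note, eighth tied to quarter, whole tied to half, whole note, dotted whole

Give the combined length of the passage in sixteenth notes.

Convert each value to sixteenth notes: eighth = 2; dotted eighth = 3; sixteenth = 1; whole note = 16; eighth tied to quarter (eighth + quarter) = 6; whole tied to half (whole + half) = 24; whole note = 16; dotted whole = 24.
Sum: 2 + 3 + 1 + 16 + 6 + 24 + 16 + 24 = 92 sixteenth notes.

92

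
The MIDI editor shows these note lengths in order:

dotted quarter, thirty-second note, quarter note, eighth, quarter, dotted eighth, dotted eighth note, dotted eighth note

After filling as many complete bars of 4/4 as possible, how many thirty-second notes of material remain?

19

One bar of 4/4 = 32 thirty-second notes.
Convert each value to thirty-second notes: dotted quarter = 12; thirty-second note = 1; quarter note = 8; eighth = 4; quarter = 8; dotted eighth = 6; dotted eighth note = 6; dotted eighth note = 6.
Total: 12 + 1 + 8 + 4 + 8 + 6 + 6 + 6 = 51.
51 ÷ 32 = 1 complete bar with 19 thirty-second notes remaining.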